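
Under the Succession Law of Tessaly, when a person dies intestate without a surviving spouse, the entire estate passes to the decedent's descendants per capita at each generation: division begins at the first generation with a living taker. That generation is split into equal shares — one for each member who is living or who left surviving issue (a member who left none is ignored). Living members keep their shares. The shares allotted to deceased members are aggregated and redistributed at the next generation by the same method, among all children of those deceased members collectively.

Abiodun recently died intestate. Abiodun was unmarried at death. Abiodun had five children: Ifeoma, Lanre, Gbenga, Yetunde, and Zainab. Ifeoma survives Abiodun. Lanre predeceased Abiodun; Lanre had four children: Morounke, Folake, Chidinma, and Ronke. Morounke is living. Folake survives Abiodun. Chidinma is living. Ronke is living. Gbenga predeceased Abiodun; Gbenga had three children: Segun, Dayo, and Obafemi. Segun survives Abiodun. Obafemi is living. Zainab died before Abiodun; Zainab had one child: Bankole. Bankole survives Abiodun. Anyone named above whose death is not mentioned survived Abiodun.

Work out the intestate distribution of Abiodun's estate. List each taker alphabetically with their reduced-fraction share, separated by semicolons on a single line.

There is no surviving spouse, so the entire estate passes to Abiodun's descendants per capita at each generation.
At generation 1 (Ifeoma, Lanre, Gbenga, Yetunde, Zainab) there are 5 shares of (1)/5 = 1/5 each.
Living: Ifeoma and Yetunde — each takes 1/5.
Deceased: Lanre, Gbenga, and Zainab. Their combined 3/5 is pooled and carried to generation 2.
At generation 2 (Morounke, Folake, Chidinma, Ronke, Segun, Dayo, Obafemi, Bankole) there are 8 shares of (3/5)/8 = 3/40 each.
Living: Morounke, Folake, Chidinma, Ronke, Segun, Dayo, Obafemi, and Bankole — each takes 3/40.

Bankole 3/40; Chidinma 3/40; Dayo 3/40; Folake 3/40; Ifeoma 1/5; Morounke 3/40; Obafemi 3/40; Ronke 3/40; Segun 3/40; Yetunde 1/5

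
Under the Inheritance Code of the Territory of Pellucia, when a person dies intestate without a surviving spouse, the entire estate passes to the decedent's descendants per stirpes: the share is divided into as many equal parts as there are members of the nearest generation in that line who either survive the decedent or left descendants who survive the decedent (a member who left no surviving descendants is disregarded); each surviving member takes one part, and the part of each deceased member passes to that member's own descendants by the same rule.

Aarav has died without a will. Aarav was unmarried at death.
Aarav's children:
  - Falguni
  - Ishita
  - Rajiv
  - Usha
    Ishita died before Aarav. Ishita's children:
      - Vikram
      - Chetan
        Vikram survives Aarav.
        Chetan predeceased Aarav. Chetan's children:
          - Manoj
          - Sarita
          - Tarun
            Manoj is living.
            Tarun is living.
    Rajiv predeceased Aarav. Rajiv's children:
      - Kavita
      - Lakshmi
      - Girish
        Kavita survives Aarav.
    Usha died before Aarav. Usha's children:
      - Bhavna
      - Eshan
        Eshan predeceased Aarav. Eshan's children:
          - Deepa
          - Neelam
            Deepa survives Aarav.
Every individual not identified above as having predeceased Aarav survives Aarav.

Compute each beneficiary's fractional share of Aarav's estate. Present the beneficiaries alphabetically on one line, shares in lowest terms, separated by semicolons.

There is no surviving spouse, so the entire estate passes to Aarav's descendants per stirpes.
The estate is divided into 4 equal shares of 1/4 among Falguni, Ishita, Rajiv, Usha.
Falguni is living and takes 1/4.
Ishita predeceased; the 1/4 allotted to Ishita's branch passes to Ishita's issue by representation.
The 1/4 is divided into 2 equal shares of 1/8 among Vikram, Chetan.
Vikram is living and takes 1/8.
Chetan predeceased; the 1/8 allotted to Chetan's branch passes to Chetan's issue by representation.
The 1/8 is divided into 3 equal shares of 1/24 among Manoj, Sarita, Tarun.
Manoj is living and takes 1/24.
Sarita is living and takes 1/24.
Tarun is living and takes 1/24.
Rajiv predeceased; the 1/4 allotted to Rajiv's branch passes to Rajiv's issue by representation.
The 1/4 is divided into 3 equal shares of 1/12 among Kavita, Lakshmi, Girish.
Kavita is living and takes 1/12.
Lakshmi is living and takes 1/12.
Girish is living and takes 1/12.
Usha predeceased; the 1/4 allotted to Usha's branch passes to Usha's issue by representation.
The 1/4 is divided into 2 equal shares of 1/8 among Bhavna, Eshan.
Bhavna is living and takes 1/8.
Eshan predeceased; the 1/8 allotted to Eshan's branch passes to Eshan's issue by representation.
The 1/8 is divided into 2 equal shares of 1/16 among Deepa, Neelam.
Deepa is living and takes 1/16.
Neelam is living and takes 1/16.

Bhavna 1/8; Deepa 1/16; Falguni 1/4; Girish 1/12; Kavita 1/12; Lakshmi 1/12; Manoj 1/24; Neelam 1/16; Sarita 1/24; Tarun 1/24; Vikram 1/8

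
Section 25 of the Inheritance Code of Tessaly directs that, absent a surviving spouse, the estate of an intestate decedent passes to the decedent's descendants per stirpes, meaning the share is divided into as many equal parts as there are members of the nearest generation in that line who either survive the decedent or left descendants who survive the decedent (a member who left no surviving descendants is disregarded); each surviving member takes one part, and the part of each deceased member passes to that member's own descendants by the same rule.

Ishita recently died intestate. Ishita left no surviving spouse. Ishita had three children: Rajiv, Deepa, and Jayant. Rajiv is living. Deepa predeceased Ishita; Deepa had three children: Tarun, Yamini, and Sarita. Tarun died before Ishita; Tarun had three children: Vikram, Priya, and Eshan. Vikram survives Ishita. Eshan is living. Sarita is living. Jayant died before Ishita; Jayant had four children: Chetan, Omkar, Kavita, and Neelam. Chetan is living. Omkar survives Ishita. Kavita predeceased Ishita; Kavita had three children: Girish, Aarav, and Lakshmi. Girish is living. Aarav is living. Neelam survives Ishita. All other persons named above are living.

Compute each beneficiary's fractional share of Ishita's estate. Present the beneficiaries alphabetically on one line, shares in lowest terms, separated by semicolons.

Aarav 1/36; Chetan 1/12; Eshan 1/27; Girish 1/36; Lakshmi 1/36; Neelam 1/12; Omkar 1/12; Priya 1/27; Rajiv 1/3; Sarita 1/9; Vikram 1/27; Yamini 1/9

There is no surviving spouse, so the entire estate passes to Ishita's descendants per stirpes.
The estate is divided into 3 equal shares of 1/3 among Rajiv, Deepa, Jayant.
Rajiv is living and takes 1/3.
Deepa predeceased; the 1/3 allotted to Deepa's branch passes to Deepa's issue by representation.
The 1/3 is divided into 3 equal shares of 1/9 among Tarun, Yamini, Sarita.
Tarun predeceased; the 1/9 allotted to Tarun's branch passes to Tarun's issue by representation.
The 1/9 is divided into 3 equal shares of 1/27 among Vikram, Priya, Eshan.
Vikram is living and takes 1/27.
Priya is living and takes 1/27.
Eshan is living and takes 1/27.
Yamini is living and takes 1/9.
Sarita is living and takes 1/9.
Jayant predeceased; the 1/3 allotted to Jayant's branch passes to Jayant's issue by representation.
The 1/3 is divided into 4 equal shares of 1/12 among Chetan, Omkar, Kavita, Neelam.
Chetan is living and takes 1/12.
Omkar is living and takes 1/12.
Kavita predeceased; the 1/12 allotted to Kavita's branch passes to Kavita's issue by representation.
The 1/12 is divided into 3 equal shares of 1/36 among Girish, Aarav, Lakshmi.
Girish is living and takes 1/36.
Aarav is living and takes 1/36.
Lakshmi is living and takes 1/36.
Neelam is living and takes 1/12.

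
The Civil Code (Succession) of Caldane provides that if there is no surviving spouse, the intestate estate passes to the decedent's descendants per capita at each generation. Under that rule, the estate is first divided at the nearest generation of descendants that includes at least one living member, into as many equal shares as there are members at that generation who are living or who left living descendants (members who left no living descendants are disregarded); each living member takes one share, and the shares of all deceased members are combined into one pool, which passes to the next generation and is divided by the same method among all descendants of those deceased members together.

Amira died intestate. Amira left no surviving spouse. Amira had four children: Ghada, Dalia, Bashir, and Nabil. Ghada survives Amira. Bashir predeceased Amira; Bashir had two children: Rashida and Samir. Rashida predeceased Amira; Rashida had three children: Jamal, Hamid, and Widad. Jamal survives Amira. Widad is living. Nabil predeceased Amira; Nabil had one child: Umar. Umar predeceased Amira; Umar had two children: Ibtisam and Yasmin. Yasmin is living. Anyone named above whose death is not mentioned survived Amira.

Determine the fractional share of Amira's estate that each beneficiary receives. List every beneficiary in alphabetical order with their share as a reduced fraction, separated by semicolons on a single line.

Dalia 1/4; Ghada 1/4; Hamid 1/15; Ibtisam 1/15; Jamal 1/15; Samir 1/6; Widad 1/15; Yasmin 1/15

There is no surviving spouse, so the entire estate passes to Amira's descendants per capita at each generation.
At generation 1 (Ghada, Dalia, Bashir, Nabil) there are 4 shares of (1)/4 = 1/4 each.
Living: Ghada and Dalia — each takes 1/4.
Deceased: Bashir and Nabil. Their combined 1/2 is pooled and carried to generation 2.
At generation 2 (Rashida, Samir, Umar) there are 3 shares of (1/2)/3 = 1/6 each.
Living: Samir — each takes 1/6.
Deceased: Rashida and Umar. Their combined 1/3 is pooled and carried to generation 3.
At generation 3 (Jamal, Hamid, Widad, Ibtisam, Yasmin) there are 5 shares of (1/3)/5 = 1/15 each.
Living: Jamal, Hamid, Widad, Ibtisam, and Yasmin — each takes 1/15.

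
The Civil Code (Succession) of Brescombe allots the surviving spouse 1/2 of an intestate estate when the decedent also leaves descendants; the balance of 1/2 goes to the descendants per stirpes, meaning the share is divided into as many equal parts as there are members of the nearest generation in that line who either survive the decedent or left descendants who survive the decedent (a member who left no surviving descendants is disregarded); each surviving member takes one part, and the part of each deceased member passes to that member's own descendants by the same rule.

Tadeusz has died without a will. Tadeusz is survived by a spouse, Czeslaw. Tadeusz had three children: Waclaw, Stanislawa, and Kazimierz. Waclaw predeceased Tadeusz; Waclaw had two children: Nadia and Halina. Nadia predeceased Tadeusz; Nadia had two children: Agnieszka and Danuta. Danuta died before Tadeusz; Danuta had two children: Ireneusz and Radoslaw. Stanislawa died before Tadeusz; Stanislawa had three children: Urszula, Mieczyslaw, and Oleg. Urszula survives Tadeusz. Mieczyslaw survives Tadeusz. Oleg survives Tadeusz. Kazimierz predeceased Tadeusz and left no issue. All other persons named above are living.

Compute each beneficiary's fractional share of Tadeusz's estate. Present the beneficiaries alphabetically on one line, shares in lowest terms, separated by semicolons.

Agnieszka 1/16; Czeslaw 1/2; Halina 1/8; Ireneusz 1/32; Mieczyslaw 1/12; Oleg 1/12; Radoslaw 1/32; Urszula 1/12

Czeslaw, as surviving spouse, takes 1/2.
The remaining 1/2 passes to Tadeusz's descendants per stirpes.
Kazimierz left no surviving issue, so that branch lapses and is disregarded.
The 1/2 is divided into 2 equal shares of 1/4 among Waclaw, Stanislawa.
Waclaw predeceased; the 1/4 allotted to Waclaw's branch passes to Waclaw's issue by representation.
The 1/4 is divided into 2 equal shares of 1/8 among Nadia, Halina.
Nadia predeceased; the 1/8 allotted to Nadia's branch passes to Nadia's issue by representation.
The 1/8 is divided into 2 equal shares of 1/16 among Agnieszka, Danuta.
Agnieszka is living and takes 1/16.
Danuta predeceased; the 1/16 allotted to Danuta's branch passes to Danuta's issue by representation.
The 1/16 is divided into 2 equal shares of 1/32 among Ireneusz, Radoslaw.
Ireneusz is living and takes 1/32.
Radoslaw is living and takes 1/32.
Halina is living and takes 1/8.
Stanislawa predeceased; the 1/4 allotted to Stanislawa's branch passes to Stanislawa's issue by representation.
The 1/4 is divided into 3 equal shares of 1/12 among Urszula, Mieczyslaw, Oleg.
Urszula is living and takes 1/12.
Mieczyslaw is living and takes 1/12.
Oleg is living and takes 1/12.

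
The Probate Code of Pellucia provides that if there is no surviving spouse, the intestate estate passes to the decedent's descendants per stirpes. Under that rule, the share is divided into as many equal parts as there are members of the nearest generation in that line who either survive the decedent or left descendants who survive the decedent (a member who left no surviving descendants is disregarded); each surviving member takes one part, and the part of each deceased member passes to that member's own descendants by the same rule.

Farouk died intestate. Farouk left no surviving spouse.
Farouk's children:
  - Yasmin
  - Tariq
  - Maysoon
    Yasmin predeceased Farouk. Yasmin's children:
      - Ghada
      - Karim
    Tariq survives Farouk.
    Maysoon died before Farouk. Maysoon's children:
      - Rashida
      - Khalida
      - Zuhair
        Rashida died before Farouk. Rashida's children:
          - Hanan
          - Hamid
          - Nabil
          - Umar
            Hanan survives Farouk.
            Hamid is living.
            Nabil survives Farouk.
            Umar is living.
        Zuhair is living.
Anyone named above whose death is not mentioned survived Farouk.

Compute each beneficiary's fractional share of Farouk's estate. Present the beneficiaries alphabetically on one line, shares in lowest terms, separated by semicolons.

Ghada 1/6; Hamid 1/36; Hanan 1/36; Karim 1/6; Khalida 1/9; Nabil 1/36; Tariq 1/3; Umar 1/36; Zuhair 1/9

There is no surviving spouse, so the entire estate passes to Farouk's descendants per stirpes.
The estate is divided into 3 equal shares of 1/3 among Yasmin, Tariq, Maysoon.
Yasmin predeceased; the 1/3 allotted to Yasmin's branch passes to Yasmin's issue by representation.
The 1/3 is divided into 2 equal shares of 1/6 among Ghada, Karim.
Ghada is living and takes 1/6.
Karim is living and takes 1/6.
Tariq is living and takes 1/3.
Maysoon predeceased; the 1/3 allotted to Maysoon's branch passes to Maysoon's issue by representation.
The 1/3 is divided into 3 equal shares of 1/9 among Rashida, Khalida, Zuhair.
Rashida predeceased; the 1/9 allotted to Rashida's branch passes to Rashida's issue by representation.
The 1/9 is divided into 4 equal shares of 1/36 among Hanan, Hamid, Nabil, Umar.
Hanan is living and takes 1/36.
Hamid is living and takes 1/36.
Nabil is living and takes 1/36.
Umar is living and takes 1/36.
Khalida is living and takes 1/9.
Zuhair is living and takes 1/9.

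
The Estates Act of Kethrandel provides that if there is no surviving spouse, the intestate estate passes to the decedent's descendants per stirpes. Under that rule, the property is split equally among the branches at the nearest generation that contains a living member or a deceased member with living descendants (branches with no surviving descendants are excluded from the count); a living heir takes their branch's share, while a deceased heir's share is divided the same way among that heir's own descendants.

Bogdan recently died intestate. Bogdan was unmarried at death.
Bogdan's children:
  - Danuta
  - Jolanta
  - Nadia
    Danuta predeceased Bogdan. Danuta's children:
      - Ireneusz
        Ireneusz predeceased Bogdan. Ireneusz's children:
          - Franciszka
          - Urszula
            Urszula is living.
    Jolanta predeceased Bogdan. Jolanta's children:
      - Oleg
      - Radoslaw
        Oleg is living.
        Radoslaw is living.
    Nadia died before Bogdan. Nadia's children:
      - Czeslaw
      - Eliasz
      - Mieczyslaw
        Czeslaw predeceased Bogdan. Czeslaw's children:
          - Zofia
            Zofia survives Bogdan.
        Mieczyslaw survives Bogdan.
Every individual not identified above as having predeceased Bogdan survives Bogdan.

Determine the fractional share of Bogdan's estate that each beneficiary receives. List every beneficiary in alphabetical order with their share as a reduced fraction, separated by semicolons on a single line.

Eliasz 1/9; Franciszka 1/6; Mieczyslaw 1/9; Oleg 1/6; Radoslaw 1/6; Urszula 1/6; Zofia 1/9

There is no surviving spouse, so the entire estate passes to Bogdan's descendants per stirpes.
The estate is divided into 3 equal shares of 1/3 among Danuta, Jolanta, Nadia.
Danuta predeceased; the 1/3 allotted to Danuta's branch passes to Danuta's issue by representation.
Ireneusz's line is the sole branch at this level, so the full 1/3 passes to Ireneusz's issue by representation.
The 1/3 is divided into 2 equal shares of 1/6 among Franciszka, Urszula.
Franciszka is living and takes 1/6.
Urszula is living and takes 1/6.
Jolanta predeceased; the 1/3 allotted to Jolanta's branch passes to Jolanta's issue by representation.
The 1/3 is divided into 2 equal shares of 1/6 among Oleg, Radoslaw.
Oleg is living and takes 1/6.
Radoslaw is living and takes 1/6.
Nadia predeceased; the 1/3 allotted to Nadia's branch passes to Nadia's issue by representation.
The 1/3 is divided into 3 equal shares of 1/9 among Czeslaw, Eliasz, Mieczyslaw.
Czeslaw predeceased; the 1/9 allotted to Czeslaw's branch passes to Czeslaw's issue by representation.
Zofia is the sole taker at this level and receives the full 1/9.
Eliasz is living and takes 1/9.
Mieczyslaw is living and takes 1/9.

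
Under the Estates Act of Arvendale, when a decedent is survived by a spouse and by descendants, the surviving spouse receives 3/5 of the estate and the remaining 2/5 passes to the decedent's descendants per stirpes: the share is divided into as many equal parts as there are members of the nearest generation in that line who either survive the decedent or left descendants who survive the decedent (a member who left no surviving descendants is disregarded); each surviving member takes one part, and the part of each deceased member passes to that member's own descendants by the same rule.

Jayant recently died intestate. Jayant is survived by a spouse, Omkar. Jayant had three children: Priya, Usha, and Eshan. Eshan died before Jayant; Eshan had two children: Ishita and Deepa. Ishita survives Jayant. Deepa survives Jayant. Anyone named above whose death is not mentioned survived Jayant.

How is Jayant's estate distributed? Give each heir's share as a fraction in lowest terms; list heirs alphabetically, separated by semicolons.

Omkar, as surviving spouse, takes 3/5.
The remaining 2/5 passes to Jayant's descendants per stirpes.
The 2/5 is divided into 3 equal shares of 2/15 among Priya, Usha, Eshan.
Priya is living and takes 2/15.
Usha is living and takes 2/15.
Eshan predeceased; the 2/15 allotted to Eshan's branch passes to Eshan's issue by representation.
The 2/15 is divided into 2 equal shares of 1/15 among Ishita, Deepa.
Ishita is living and takes 1/15.
Deepa is living and takes 1/15.

Deepa 1/15; Ishita 1/15; Omkar 3/5; Priya 2/15; Usha 2/15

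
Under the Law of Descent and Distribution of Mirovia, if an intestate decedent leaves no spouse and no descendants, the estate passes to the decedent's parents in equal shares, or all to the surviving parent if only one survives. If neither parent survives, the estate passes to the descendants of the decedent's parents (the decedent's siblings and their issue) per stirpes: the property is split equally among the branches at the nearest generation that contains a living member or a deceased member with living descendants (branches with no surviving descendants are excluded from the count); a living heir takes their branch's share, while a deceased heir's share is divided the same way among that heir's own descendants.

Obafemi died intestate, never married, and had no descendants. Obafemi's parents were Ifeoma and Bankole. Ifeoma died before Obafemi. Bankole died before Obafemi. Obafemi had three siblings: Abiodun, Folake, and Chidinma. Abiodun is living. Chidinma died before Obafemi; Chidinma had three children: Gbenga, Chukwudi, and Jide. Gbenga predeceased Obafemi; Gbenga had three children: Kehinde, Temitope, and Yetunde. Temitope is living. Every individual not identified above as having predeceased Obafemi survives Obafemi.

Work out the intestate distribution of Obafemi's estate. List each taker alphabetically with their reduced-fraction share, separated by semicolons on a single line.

Neither parent survives and there are no descendants, so the estate passes to Obafemi's siblings and their issue per stirpes.
The estate is divided into 3 equal shares of 1/3 among Abiodun, Folake, Chidinma.
Abiodun is living and takes 1/3.
Folake is living and takes 1/3.
Chidinma predeceased; the 1/3 allotted to Chidinma's branch passes to Chidinma's issue by representation.
The 1/3 is divided into 3 equal shares of 1/9 among Gbenga, Chukwudi, Jide.
Gbenga predeceased; the 1/9 allotted to Gbenga's branch passes to Gbenga's issue by representation.
The 1/9 is divided into 3 equal shares of 1/27 among Kehinde, Temitope, Yetunde.
Kehinde is living and takes 1/27.
Temitope is living and takes 1/27.
Yetunde is living and takes 1/27.
Chukwudi is living and takes 1/9.
Jide is living and takes 1/9.

Abiodun 1/3; Chukwudi 1/9; Folake 1/3; Jide 1/9; Kehinde 1/27; Temitope 1/27; Yetunde 1/27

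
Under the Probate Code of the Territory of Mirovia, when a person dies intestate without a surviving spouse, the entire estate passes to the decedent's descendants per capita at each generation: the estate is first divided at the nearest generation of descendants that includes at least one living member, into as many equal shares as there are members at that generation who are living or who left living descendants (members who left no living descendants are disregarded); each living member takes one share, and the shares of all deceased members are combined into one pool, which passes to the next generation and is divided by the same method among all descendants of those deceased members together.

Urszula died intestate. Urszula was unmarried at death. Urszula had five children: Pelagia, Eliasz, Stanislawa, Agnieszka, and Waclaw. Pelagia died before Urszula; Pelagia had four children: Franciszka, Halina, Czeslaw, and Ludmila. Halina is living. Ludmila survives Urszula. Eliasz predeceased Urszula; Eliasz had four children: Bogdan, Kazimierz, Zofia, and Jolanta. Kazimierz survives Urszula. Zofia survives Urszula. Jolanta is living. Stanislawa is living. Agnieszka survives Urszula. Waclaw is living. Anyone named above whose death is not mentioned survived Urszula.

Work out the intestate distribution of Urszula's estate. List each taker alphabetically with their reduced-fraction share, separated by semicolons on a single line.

Agnieszka 1/5; Bogdan 1/20; Czeslaw 1/20; Franciszka 1/20; Halina 1/20; Jolanta 1/20; Kazimierz 1/20; Ludmila 1/20; Stanislawa 1/5; Waclaw 1/5; Zofia 1/20

There is no surviving spouse, so the entire estate passes to Urszula's descendants per capita at each generation.
At generation 1 (Pelagia, Eliasz, Stanislawa, Agnieszka, Waclaw) there are 5 shares of (1)/5 = 1/5 each.
Living: Stanislawa, Agnieszka, and Waclaw — each takes 1/5.
Deceased: Pelagia and Eliasz. Their combined 2/5 is pooled and carried to generation 2.
At generation 2 (Franciszka, Halina, Czeslaw, Ludmila, Bogdan, Kazimierz, Zofia, Jolanta) there are 8 shares of (2/5)/8 = 1/20 each.
Living: Franciszka, Halina, Czeslaw, Ludmila, Bogdan, Kazimierz, Zofia, and Jolanta — each takes 1/20.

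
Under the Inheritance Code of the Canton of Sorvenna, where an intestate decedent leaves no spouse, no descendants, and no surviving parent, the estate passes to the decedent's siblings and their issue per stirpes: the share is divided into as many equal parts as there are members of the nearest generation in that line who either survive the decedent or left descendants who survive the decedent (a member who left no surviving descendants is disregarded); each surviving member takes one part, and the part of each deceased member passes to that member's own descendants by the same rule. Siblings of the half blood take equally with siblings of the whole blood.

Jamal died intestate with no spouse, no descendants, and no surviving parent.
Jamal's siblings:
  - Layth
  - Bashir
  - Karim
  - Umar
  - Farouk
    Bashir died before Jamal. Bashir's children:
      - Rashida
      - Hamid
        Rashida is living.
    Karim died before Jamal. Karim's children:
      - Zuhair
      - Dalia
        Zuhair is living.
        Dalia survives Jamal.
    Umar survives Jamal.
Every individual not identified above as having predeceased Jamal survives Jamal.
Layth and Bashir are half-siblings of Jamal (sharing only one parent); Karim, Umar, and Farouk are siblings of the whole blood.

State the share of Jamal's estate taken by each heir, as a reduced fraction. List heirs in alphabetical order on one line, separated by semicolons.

No spouse, descendants, or parent survives, so the estate passes to Jamal's siblings per stirpes.
Half-blood and whole-blood siblings take equally under the stated rule.
The estate is divided into 5 equal shares of 1/5 among Layth, Bashir, Karim, Umar, Farouk.
Layth is living and takes 1/5.
Bashir predeceased; the 1/5 allotted to Bashir's branch passes to Bashir's issue by representation.
The 1/5 is divided into 2 equal shares of 1/10 among Rashida, Hamid.
Rashida is living and takes 1/10.
Hamid is living and takes 1/10.
Karim predeceased; the 1/5 allotted to Karim's branch passes to Karim's issue by representation.
The 1/5 is divided into 2 equal shares of 1/10 among Zuhair, Dalia.
Zuhair is living and takes 1/10.
Dalia is living and takes 1/10.
Umar is living and takes 1/5.
Farouk is living and takes 1/5.

Dalia 1/10; Farouk 1/5; Hamid 1/10; Layth 1/5; Rashida 1/10; Umar 1/5; Zuhair 1/10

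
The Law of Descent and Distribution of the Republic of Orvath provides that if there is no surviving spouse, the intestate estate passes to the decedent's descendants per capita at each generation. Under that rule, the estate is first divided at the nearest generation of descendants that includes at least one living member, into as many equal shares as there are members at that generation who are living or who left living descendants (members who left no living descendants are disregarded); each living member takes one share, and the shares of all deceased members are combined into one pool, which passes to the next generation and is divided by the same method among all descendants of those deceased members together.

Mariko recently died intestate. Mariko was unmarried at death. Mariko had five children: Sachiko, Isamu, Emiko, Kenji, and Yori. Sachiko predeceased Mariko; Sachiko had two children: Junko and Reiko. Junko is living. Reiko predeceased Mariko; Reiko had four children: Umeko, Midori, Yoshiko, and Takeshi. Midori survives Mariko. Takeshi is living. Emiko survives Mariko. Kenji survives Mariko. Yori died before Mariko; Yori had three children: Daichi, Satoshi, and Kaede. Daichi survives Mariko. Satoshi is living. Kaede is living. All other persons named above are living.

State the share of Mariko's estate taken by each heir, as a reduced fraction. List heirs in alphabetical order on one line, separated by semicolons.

Daichi 2/25; Emiko 1/5; Isamu 1/5; Junko 2/25; Kaede 2/25; Kenji 1/5; Midori 1/50; Satoshi 2/25; Takeshi 1/50; Umeko 1/50; Yoshiko 1/50

There is no surviving spouse, so the entire estate passes to Mariko's descendants per capita at each generation.
At generation 1 (Sachiko, Isamu, Emiko, Kenji, Yori) there are 5 shares of (1)/5 = 1/5 each.
Living: Isamu, Emiko, and Kenji — each takes 1/5.
Deceased: Sachiko and Yori. Their combined 2/5 is pooled and carried to generation 2.
At generation 2 (Junko, Reiko, Daichi, Satoshi, Kaede) there are 5 shares of (2/5)/5 = 2/25 each.
Living: Junko, Daichi, Satoshi, and Kaede — each takes 2/25.
Deceased: Reiko. That 2/25 share is carried to generation 3.
At generation 3 (Umeko, Midori, Yoshiko, Takeshi) there are 4 shares of (2/25)/4 = 1/50 each.
Living: Umeko, Midori, Yoshiko, and Takeshi — each takes 1/50.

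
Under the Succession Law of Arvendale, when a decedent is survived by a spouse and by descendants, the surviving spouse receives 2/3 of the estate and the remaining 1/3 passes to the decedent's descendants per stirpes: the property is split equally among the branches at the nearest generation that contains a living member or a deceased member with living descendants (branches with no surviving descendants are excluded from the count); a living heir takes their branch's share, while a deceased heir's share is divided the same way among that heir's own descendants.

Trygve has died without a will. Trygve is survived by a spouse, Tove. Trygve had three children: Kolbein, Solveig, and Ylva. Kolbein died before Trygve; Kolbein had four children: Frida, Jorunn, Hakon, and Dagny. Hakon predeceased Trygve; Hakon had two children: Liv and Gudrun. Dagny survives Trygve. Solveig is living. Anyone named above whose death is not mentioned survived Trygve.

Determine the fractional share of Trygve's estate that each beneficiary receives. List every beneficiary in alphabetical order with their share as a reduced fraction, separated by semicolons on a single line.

Tove, as surviving spouse, takes 2/3.
The remaining 1/3 passes to Trygve's descendants per stirpes.
The 1/3 is divided into 3 equal shares of 1/9 among Kolbein, Solveig, Ylva.
Kolbein predeceased; the 1/9 allotted to Kolbein's branch passes to Kolbein's issue by representation.
The 1/9 is divided into 4 equal shares of 1/36 among Frida, Jorunn, Hakon, Dagny.
Frida is living and takes 1/36.
Jorunn is living and takes 1/36.
Hakon predeceased; the 1/36 allotted to Hakon's branch passes to Hakon's issue by representation.
The 1/36 is divided into 2 equal shares of 1/72 among Liv, Gudrun.
Liv is living and takes 1/72.
Gudrun is living and takes 1/72.
Dagny is living and takes 1/36.
Solveig is living and takes 1/9.
Ylva is living and takes 1/9.

Dagny 1/36; Frida 1/36; Gudrun 1/72; Jorunn 1/36; Liv 1/72; Solveig 1/9; Tove 2/3; Ylva 1/9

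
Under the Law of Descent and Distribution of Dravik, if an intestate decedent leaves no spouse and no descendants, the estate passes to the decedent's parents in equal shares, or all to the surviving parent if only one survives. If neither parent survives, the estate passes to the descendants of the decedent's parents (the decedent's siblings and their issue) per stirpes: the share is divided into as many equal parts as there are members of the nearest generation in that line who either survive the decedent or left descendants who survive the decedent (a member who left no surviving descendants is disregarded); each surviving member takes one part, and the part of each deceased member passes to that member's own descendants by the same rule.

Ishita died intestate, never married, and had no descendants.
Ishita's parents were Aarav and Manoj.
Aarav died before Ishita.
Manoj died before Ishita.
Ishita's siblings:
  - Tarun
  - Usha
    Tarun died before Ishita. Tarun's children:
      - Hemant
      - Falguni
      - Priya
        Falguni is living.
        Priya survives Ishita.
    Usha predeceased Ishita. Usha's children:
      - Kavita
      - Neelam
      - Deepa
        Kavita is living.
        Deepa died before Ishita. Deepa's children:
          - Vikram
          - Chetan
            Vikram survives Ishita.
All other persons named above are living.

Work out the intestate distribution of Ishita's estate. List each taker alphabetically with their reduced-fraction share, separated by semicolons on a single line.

Chetan 1/12; Falguni 1/6; Hemant 1/6; Kavita 1/6; Neelam 1/6; Priya 1/6; Vikram 1/12

Neither parent survives and there are no descendants, so the estate passes to Ishita's siblings and their issue per stirpes.
The estate is divided into 2 equal shares of 1/2 among Tarun, Usha.
Tarun predeceased; the 1/2 allotted to Tarun's branch passes to Tarun's issue by representation.
The 1/2 is divided into 3 equal shares of 1/6 among Hemant, Falguni, Priya.
Hemant is living and takes 1/6.
Falguni is living and takes 1/6.
Priya is living and takes 1/6.
Usha predeceased; the 1/2 allotted to Usha's branch passes to Usha's issue by representation.
The 1/2 is divided into 3 equal shares of 1/6 among Kavita, Neelam, Deepa.
Kavita is living and takes 1/6.
Neelam is living and takes 1/6.
Deepa predeceased; the 1/6 allotted to Deepa's branch passes to Deepa's issue by representation.
The 1/6 is divided into 2 equal shares of 1/12 among Vikram, Chetan.
Vikram is living and takes 1/12.
Chetan is living and takes 1/12.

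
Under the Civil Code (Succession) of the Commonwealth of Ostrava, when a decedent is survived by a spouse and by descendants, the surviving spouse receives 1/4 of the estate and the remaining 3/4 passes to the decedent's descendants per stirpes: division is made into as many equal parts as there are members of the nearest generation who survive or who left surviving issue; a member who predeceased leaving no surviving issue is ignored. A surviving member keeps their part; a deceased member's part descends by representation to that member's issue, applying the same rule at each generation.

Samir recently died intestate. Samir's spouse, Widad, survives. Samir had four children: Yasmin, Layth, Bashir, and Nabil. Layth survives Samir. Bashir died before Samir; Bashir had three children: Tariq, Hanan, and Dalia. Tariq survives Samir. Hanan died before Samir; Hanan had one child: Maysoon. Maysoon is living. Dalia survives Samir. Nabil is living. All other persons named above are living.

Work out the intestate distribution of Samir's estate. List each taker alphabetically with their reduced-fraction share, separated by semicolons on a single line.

Widad, as surviving spouse, takes 1/4.
The remaining 3/4 passes to Samir's descendants per stirpes.
The 3/4 is divided into 4 equal shares of 3/16 among Yasmin, Layth, Bashir, Nabil.
Yasmin is living and takes 3/16.
Layth is living and takes 3/16.
Bashir predeceased; the 3/16 allotted to Bashir's branch passes to Bashir's issue by representation.
The 3/16 is divided into 3 equal shares of 1/16 among Tariq, Hanan, Dalia.
Tariq is living and takes 1/16.
Hanan predeceased; the 1/16 allotted to Hanan's branch passes to Hanan's issue by representation.
Maysoon is the sole taker at this level and receives the full 1/16.
Dalia is living and takes 1/16.
Nabil is living and takes 3/16.

Dalia 1/16; Layth 3/16; Maysoon 1/16; Nabil 3/16; Tariq 1/16; Widad 1/4; Yasmin 3/16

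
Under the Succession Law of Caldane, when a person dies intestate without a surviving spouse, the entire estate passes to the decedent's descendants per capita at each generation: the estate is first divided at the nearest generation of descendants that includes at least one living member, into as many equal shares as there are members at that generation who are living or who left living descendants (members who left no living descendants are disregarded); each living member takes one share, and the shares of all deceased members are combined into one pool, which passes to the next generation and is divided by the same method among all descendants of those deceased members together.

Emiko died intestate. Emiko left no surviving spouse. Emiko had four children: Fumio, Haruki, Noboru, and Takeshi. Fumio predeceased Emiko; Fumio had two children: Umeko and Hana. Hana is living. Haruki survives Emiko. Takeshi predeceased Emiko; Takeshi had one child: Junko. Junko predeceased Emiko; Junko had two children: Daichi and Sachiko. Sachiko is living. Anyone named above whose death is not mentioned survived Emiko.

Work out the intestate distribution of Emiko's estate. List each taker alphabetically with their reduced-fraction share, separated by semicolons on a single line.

Daichi 1/12; Hana 1/6; Haruki 1/4; Noboru 1/4; Sachiko 1/12; Umeko 1/6

There is no surviving spouse, so the entire estate passes to Emiko's descendants per capita at each generation.
At generation 1 (Fumio, Haruki, Noboru, Takeshi) there are 4 shares of (1)/4 = 1/4 each.
Living: Haruki and Noboru — each takes 1/4.
Deceased: Fumio and Takeshi. Their combined 1/2 is pooled and carried to generation 2.
At generation 2 (Umeko, Hana, Junko) there are 3 shares of (1/2)/3 = 1/6 each.
Living: Umeko and Hana — each takes 1/6.
Deceased: Junko. That 1/6 share is carried to generation 3.
At generation 3 (Daichi, Sachiko) there are 2 shares of (1/6)/2 = 1/12 each.
Living: Daichi and Sachiko — each takes 1/12.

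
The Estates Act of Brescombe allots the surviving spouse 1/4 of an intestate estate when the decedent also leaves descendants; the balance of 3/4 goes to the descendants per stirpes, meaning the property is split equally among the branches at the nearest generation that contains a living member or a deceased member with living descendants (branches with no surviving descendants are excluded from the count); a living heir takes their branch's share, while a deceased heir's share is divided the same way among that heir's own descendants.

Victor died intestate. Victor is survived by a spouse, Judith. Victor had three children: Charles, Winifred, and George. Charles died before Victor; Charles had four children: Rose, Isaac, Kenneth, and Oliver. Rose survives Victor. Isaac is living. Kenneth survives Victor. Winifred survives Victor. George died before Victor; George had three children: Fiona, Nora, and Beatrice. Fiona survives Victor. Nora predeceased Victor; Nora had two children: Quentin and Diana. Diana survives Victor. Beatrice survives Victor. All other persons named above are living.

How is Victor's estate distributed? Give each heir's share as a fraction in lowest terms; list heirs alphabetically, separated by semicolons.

Judith, as surviving spouse, takes 1/4.
The remaining 3/4 passes to Victor's descendants per stirpes.
The 3/4 is divided into 3 equal shares of 1/4 among Charles, Winifred, George.
Charles predeceased; the 1/4 allotted to Charles's branch passes to Charles's issue by representation.
The 1/4 is divided into 4 equal shares of 1/16 among Rose, Isaac, Kenneth, Oliver.
Rose is living and takes 1/16.
Isaac is living and takes 1/16.
Kenneth is living and takes 1/16.
Oliver is living and takes 1/16.
Winifred is living and takes 1/4.
George predeceased; the 1/4 allotted to George's branch passes to George's issue by representation.
The 1/4 is divided into 3 equal shares of 1/12 among Fiona, Nora, Beatrice.
Fiona is living and takes 1/12.
Nora predeceased; the 1/12 allotted to Nora's branch passes to Nora's issue by representation.
The 1/12 is divided into 2 equal shares of 1/24 among Quentin, Diana.
Quentin is living and takes 1/24.
Diana is living and takes 1/24.
Beatrice is living and takes 1/12.

Beatrice 1/12; Diana 1/24; Fiona 1/12; Isaac 1/16; Judith 1/4; Kenneth 1/16; Oliver 1/16; Quentin 1/24; Rose 1/16; Winifred 1/4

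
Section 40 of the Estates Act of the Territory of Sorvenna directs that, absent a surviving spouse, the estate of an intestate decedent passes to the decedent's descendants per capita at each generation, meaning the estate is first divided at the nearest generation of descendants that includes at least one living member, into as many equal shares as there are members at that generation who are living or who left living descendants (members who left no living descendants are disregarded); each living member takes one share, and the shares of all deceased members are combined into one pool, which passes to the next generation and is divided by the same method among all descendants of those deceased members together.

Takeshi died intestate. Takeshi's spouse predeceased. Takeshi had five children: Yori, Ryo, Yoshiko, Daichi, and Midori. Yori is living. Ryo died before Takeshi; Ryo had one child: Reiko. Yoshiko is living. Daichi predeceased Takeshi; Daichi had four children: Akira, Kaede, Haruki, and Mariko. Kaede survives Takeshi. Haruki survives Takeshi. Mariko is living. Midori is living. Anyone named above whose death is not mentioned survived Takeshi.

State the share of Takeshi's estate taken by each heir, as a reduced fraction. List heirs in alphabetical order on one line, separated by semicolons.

Akira 2/25; Haruki 2/25; Kaede 2/25; Mariko 2/25; Midori 1/5; Reiko 2/25; Yori 1/5; Yoshiko 1/5

There is no surviving spouse, so the entire estate passes to Takeshi's descendants per capita at each generation.
At generation 1 (Yori, Ryo, Yoshiko, Daichi, Midori) there are 5 shares of (1)/5 = 1/5 each.
Living: Yori, Yoshiko, and Midori — each takes 1/5.
Deceased: Ryo and Daichi. Their combined 2/5 is pooled and carried to generation 2.
At generation 2 (Reiko, Akira, Kaede, Haruki, Mariko) there are 5 shares of (2/5)/5 = 2/25 each.
Living: Reiko, Akira, Kaede, Haruki, and Mariko — each takes 2/25.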